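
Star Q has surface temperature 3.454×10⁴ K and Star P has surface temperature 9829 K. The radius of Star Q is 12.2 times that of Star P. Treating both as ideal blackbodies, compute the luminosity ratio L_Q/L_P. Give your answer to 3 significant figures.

L_Q/L_P ≈ 2.27×10⁴

L ∝ R²T⁴, so L_Q/L_P = (R_Q/R_P)²(T_Q/T_P)⁴ = (12.2)² × (3.454×10⁴/9829)⁴ = 148.84 × 152.494 = 2.27×10⁴.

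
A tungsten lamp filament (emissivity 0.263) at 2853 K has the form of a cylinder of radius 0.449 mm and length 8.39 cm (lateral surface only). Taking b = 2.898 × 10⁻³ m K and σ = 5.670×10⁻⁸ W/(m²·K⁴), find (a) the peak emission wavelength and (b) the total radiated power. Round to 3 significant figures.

(a) λ_max = b/T = 2.898×10⁻³/2853 = 1.016×10⁻⁶ m = 1.02×10³ nm.
Lateral area A = 2πrL = 2π×4.49×10⁻⁴×0.0839 = 2.36695×10⁻⁴ m².
(b) P = εσAT⁴ = 0.263×5.670×10⁻⁸×2.36695×10⁻⁴×(2853)⁴ = 234 W.

λ_max ≈ 1.02×10³ nm; P ≈ 234 W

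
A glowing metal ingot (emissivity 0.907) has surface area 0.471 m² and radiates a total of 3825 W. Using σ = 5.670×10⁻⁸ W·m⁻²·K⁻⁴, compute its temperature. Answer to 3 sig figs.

Area A = 0.471 m².
P = εσAT⁴ ⇒ T = (P/(εσA))^(1/4) = (3825/(0.907×5.670×10⁻⁸×0.471))^(1/4) = 630 K.

T ≈ 630 K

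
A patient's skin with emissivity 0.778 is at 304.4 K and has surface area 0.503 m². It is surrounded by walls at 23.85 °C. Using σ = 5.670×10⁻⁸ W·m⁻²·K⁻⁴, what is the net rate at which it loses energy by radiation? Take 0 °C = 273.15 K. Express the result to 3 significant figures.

Surroundings: T = 23.85 °C + 273.15 = 297.00 K.
Area A = 0.503 m².
Net radiated power P_net = εσA(T⁴ − T₀⁴) = 0.778×5.670×10⁻⁸×0.503×(304.4⁴ − 297.00⁴).
T⁴ − T₀⁴ = 8.58576×10⁹ − 7.78083×10⁹ = 8.04930×10⁸ K⁴, so P_net = 17.9 W.

Net loss ≈ 17.9 W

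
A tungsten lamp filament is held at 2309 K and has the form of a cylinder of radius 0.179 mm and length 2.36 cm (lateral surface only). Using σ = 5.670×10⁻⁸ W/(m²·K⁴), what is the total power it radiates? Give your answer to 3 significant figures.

Lateral area A = 2πrL = 2π×1.79×10⁻⁴×0.0236 = 2.65427×10⁻⁵ m².
P = σAT⁴ = 5.670×10⁻⁸ × 2.65427×10⁻⁵ × (2309)⁴ = 42.8 W.

P ≈ 42.8 W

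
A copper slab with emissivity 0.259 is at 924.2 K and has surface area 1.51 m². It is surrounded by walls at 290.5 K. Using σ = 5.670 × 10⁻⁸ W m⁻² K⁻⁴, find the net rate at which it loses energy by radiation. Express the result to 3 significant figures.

Net loss ≈ 1.60×10⁴ W

Area A = 1.51 m².
Net radiated power P_net = εσA(T⁴ − T₀⁴) = 0.259×5.670×10⁻⁸×1.51×(924.2⁴ − 290.5⁴).
T⁴ − T₀⁴ = 7.29565×10¹¹ − 7.12171×10⁹ = 7.22443×10¹¹ K⁴, so P_net = 1.60×10⁴ W.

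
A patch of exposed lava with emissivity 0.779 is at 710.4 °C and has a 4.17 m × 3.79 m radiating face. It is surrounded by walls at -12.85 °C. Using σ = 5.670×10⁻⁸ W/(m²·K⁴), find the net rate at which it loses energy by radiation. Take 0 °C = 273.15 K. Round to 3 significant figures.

T = 710.4 °C + 273.15 = 983.55 K.
Surroundings: T = -12.85 °C + 273.15 = 260.30 K.
Area A = 4.17 × 3.79 = 15.8043 m².
Net radiated power P_net = εσA(T⁴ − T₀⁴) = 0.779×5.670×10⁻⁸×15.8043×(983.55⁴ − 260.30⁴).
T⁴ − T₀⁴ = 9.35806×10¹¹ − 4.59089×10⁹ = 9.31215×10¹¹ K⁴, so P_net = 6.50×10⁵ W.

Net loss ≈ 6.50×10⁵ W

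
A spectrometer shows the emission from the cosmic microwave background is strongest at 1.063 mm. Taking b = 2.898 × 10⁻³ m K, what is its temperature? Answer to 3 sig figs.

T ≈ 2.73 K

Wien's law gives T = b/λ_max = (2.898×10⁻³ m·K)/(1.063×10⁻³ m) = 2.73 K.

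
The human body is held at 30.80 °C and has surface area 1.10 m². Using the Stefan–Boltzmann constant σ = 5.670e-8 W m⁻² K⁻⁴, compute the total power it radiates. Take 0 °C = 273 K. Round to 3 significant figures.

T = 30.80 °C + 273 = 303.80 K.
Area A = 1.10 m².
P = σAT⁴ = 5.670×10⁻⁸ × 1.10 × (303.80)⁴ = 531 W.

P ≈ 531 W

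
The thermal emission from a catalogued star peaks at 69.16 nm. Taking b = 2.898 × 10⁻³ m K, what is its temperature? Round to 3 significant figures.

T ≈ 4.19×10⁴ K

Wien's law gives T = b/λ_max = (2.898×10⁻³ m·K)/(6.916×10⁻⁸ m) = 4.19×10⁴ K.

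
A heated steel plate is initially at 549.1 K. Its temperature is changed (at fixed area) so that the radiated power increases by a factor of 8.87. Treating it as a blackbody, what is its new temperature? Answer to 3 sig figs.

T₂ ≈ 948 K

P ∝ T⁴, so T₂/T₁ = (P₂/P₁)^(1/4) = (8.87)^(1/4) = 1.72576.
T₂ = 549.1 × 1.72576 = 948 K.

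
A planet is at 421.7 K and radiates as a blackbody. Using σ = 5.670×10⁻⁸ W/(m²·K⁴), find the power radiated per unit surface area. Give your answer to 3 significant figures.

Stefan–Boltzmann: I = σT⁴ = 5.670×10⁻⁸ × (421.7)⁴ = 1.79×10³ W/m².

I ≈ 1.79×10³ W/m²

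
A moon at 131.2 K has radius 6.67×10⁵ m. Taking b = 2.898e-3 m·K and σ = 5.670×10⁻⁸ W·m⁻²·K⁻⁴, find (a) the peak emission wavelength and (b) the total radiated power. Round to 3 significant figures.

(a) λ_max = b/T = 2.898×10⁻³/131.2 = 2.209×10⁻⁵ m = 22.1 μm.
Surface area A = 4πR² = 4π(6.67×10⁵ m)² = 5.59064×10¹² m².
(b) P = σAT⁴ = 5.670×10⁻⁸×5.59064×10¹²×(131.2)⁴ = 9.39×10¹³ W.

λ_max ≈ 22.1 μm; P ≈ 9.39×10¹³ W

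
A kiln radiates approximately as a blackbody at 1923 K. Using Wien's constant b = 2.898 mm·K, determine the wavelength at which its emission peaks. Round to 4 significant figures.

Wien's displacement law: λ_max = b/T = (2.898×10⁻³ m·K)/(1923 K) = 1.5070×10⁻⁶ m.
That is 1.507 μm, in the infrared range.

λ_max ≈ 1.507 μm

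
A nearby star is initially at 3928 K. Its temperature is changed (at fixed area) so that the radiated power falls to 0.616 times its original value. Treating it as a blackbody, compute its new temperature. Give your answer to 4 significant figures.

T₂ ≈ 3480 K

P ∝ T⁴, so T₂/T₁ = (P₂/P₁)^(1/4) = (0.616)^(1/4) = 0.885921.
T₂ = 3928 × 0.885921 = 3480 K.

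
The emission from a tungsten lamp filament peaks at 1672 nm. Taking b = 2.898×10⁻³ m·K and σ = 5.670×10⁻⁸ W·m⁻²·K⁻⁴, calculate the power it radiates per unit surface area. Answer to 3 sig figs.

I ≈ 5.12×10⁵ W/m²

Wien's law: T = b/λ_max = 2.898×10⁻³/1.672×10⁻⁶ = 1733.25 K.
Then I = σT⁴ = 5.670×10⁻⁸×(1733.25)⁴ = 5.12×10⁵ W/m².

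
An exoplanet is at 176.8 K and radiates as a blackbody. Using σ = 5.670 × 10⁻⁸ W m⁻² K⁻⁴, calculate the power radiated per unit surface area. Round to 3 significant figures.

I ≈ 55.4 W/m²

Stefan–Boltzmann: I = σT⁴ = 5.670×10⁻⁸ × (176.8)⁴ = 55.4 W/m².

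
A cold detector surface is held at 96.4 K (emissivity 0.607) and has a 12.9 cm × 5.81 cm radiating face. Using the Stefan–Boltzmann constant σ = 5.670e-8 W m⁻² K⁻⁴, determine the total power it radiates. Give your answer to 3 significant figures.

Area A = 0.129 × 0.0581 = 7.4949×10⁻³ m².
P = εσAT⁴ = 0.607 × 5.670×10⁻⁸ × 7.4949×10⁻³ × (96.4)⁴ = 0.0223 W.

P ≈ 0.0223 W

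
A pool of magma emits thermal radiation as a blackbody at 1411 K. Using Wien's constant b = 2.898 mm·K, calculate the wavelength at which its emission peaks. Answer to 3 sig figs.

Wien's displacement law: λ_max = b/T = (2.898×10⁻³ m·K)/(1411 K) = 2.054×10⁻⁶ m.
That is 2.05 μm, in the infrared range.

λ_max ≈ 2.05 μm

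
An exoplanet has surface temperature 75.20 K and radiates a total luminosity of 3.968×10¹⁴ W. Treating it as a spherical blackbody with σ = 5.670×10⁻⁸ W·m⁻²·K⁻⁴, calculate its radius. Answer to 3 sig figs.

L = 4πR²σT⁴ ⇒ R = √(L/(4πσT⁴)).
σT⁴ = 1.81324 W/m², so R = √(3.968×10¹⁴/(4π×1.81324)) = 4.17×10⁶ m.

R ≈ 4.17×10⁶ m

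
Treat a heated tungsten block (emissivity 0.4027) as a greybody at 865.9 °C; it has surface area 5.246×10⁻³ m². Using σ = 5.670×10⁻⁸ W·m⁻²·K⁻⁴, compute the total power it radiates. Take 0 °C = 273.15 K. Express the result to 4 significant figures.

T = 865.9 °C + 273.15 = 1139.05 K.
Area A = 5.246×10⁻³ m².
P = εσAT⁴ = 0.4027 × 5.670×10⁻⁸ × 5.246×10⁻³ × (1139.05)⁴ = 201.6 W.

P ≈ 201.6 W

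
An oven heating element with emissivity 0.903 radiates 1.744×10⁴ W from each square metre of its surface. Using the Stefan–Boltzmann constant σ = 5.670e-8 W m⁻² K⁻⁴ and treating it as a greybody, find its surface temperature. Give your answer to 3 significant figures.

T ≈ 764 K

I = εσT⁴, so T = (I/εσ)^(1/4) = (1.744×10⁴/(0.903×5.670×10⁻⁸))^(1/4) = 764 K.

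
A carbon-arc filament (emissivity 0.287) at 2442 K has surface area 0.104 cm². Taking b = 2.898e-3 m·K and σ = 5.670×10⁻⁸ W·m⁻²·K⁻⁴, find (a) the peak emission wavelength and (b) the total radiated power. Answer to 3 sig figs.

λ_max ≈ 1.19×10³ nm; P ≈ 6.02 W

(a) λ_max = b/T = 2.898×10⁻³/2442 = 1.187×10⁻⁶ m = 1.19×10³ nm.
Area A = 0.104 cm² = 1.04×10⁻⁵ m².
(b) P = εσAT⁴ = 0.287×5.670×10⁻⁸×1.04×10⁻⁵×(2442)⁴ = 6.02 W.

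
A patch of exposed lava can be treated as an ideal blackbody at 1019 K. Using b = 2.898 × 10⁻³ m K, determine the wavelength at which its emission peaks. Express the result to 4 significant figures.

Wien's displacement law: λ_max = b/T = (2.898×10⁻³ m·K)/(1019 K) = 2.8440×10⁻⁶ m.
That is 2844 nm, in the infrared range.

λ_max ≈ 2844 nm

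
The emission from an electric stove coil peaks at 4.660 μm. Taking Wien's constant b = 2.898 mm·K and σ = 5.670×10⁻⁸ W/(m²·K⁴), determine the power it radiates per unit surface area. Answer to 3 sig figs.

Wien's law: T = b/λ_max = 2.898×10⁻³/4.660×10⁻⁶ = 621.888 K.
Then I = σT⁴ = 5.670×10⁻⁸×(621.888)⁴ = 8.48×10³ W/m².

I ≈ 8.48×10³ W/m²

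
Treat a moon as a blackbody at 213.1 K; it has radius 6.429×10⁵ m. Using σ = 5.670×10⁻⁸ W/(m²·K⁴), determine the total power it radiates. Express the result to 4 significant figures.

Surface area A = 4πR² = 4π(6.429×10⁵ m)² = 5.19394×10¹² m².
P = σAT⁴ = 5.670×10⁻⁸ × 5.19394×10¹² × (213.1)⁴ = 6.073×10¹⁴ W.

P ≈ 6.073×10¹⁴ W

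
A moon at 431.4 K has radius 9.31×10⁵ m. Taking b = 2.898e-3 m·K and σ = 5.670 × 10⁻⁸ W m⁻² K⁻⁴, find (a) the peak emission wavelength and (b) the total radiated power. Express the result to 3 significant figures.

(a) λ_max = b/T = 2.898×10⁻³/431.4 = 6.718×10⁻⁶ m = 6.72 μm.
Surface area A = 4πR² = 4π(9.31×10⁵ m)² = 1.08920×10¹³ m².
(b) P = σAT⁴ = 5.670×10⁻⁸×1.08920×10¹³×(431.4)⁴ = 2.14×10¹⁶ W.

λ_max ≈ 6.72 μm; P ≈ 2.14×10¹⁶ W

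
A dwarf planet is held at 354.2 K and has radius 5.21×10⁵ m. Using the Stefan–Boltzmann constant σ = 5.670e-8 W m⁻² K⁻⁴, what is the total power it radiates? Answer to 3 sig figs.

Surface area A = 4πR² = 4π(5.21×10⁵ m)² = 3.41103×10¹² m².
P = σAT⁴ = 5.670×10⁻⁸ × 3.41103×10¹² × (354.2)⁴ = 3.04×10¹⁵ W.

P ≈ 3.04×10¹⁵ W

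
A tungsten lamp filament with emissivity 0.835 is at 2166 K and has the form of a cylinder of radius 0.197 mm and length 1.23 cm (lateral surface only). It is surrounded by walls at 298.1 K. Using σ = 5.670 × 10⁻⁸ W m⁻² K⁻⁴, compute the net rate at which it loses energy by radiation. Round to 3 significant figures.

Net loss ≈ 15.9 W

Lateral area A = 2πrL = 2π×1.97×10⁻⁴×0.0123 = 1.52248×10⁻⁵ m².
Net radiated power P_net = εσA(T⁴ − T₀⁴) = 0.835×5.670×10⁻⁸×1.52248×10⁻⁵×(2166⁴ − 298.1⁴).
T⁴ − T₀⁴ = 2.20107×10¹³ − 7.89674×10⁹ = 2.20028×10¹³ K⁴, so P_net = 15.9 W.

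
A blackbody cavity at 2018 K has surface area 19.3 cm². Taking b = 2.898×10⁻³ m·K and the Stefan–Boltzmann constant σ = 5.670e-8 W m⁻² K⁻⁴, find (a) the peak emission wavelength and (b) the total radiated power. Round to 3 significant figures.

λ_max ≈ 1.44 μm; P ≈ 1.81×10³ W

(a) λ_max = b/T = 2.898×10⁻³/2018 = 1.436×10⁻⁶ m = 1.44 μm.
Area A = 19.3 cm² = 1.93×10⁻³ m².
(b) P = σAT⁴ = 5.670×10⁻⁸×1.93×10⁻³×(2018)⁴ = 1.81×10³ W.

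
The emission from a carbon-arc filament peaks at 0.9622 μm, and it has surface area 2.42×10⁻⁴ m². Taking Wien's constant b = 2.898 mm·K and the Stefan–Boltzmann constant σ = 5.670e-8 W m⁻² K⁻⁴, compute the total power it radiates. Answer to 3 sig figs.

Wien's law: T = b/λ_max = 2.898×10⁻³/9.622×10⁻⁷ = 3011.85 K.
Area A = 2.42×10⁻⁴ m².
Then P = σAT⁴ = 5.670×10⁻⁸×2.42×10⁻⁴×(3011.85)⁴ = 1.13×10³ W.

P ≈ 1.13×10³ W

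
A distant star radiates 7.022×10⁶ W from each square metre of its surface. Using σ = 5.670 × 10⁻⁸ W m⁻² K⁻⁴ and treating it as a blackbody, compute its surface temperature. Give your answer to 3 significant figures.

T ≈ 3.34×10³ K

I = σT⁴, so T = (I/σ)^(1/4) = (7.022×10⁶/(5.670×10⁻⁸))^(1/4) = 3.34×10³ K.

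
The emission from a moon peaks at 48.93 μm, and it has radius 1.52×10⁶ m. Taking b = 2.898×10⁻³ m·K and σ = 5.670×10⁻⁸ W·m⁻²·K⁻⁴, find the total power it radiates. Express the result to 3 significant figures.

Wien's law: T = b/λ_max = 2.898×10⁻³/4.893×10⁻⁵ = 59.2275 K.
Surface area A = 4πR² = 4π(1.52×10⁶ m)² = 2.90333×10¹³ m².
Then P = σAT⁴ = 5.670×10⁻⁸×2.90333×10¹³×(59.2275)⁴ = 2.03×10¹³ W.

P ≈ 2.03×10¹³ W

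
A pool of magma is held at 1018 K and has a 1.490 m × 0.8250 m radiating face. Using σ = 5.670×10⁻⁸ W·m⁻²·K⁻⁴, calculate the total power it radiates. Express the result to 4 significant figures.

P ≈ 7.485×10⁴ W

Area A = 1.490 × 0.8250 = 1.22925 m².
P = σAT⁴ = 5.670×10⁻⁸ × 1.22925 × (1018)⁴ = 7.485×10⁴ W.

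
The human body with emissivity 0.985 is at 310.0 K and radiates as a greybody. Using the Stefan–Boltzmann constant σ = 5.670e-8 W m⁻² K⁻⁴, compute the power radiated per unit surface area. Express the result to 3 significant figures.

Stefan–Boltzmann: I = εσT⁴ = 0.985 × 5.670×10⁻⁸ × (310.0)⁴ = 516 W/m².

I ≈ 516 W/m²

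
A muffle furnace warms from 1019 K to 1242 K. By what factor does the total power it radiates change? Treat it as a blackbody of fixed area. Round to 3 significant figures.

P₂/P₁ ≈ 2.21

P ∝ T⁴, so P₂/P₁ = (T₂/T₁)⁴ = (1242/1019)⁴ = (1.21884)⁴ = 2.21.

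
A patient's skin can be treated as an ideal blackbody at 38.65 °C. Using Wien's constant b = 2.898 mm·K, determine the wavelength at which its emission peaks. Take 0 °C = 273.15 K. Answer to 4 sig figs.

T = 38.65 °C + 273.15 = 311.80 K.
Wien's displacement law: λ_max = b/T = (2.898×10⁻³ m·K)/(311.80 K) = 9.2944×10⁻⁶ m.
That is 9.294 μm, in the infrared range.

λ_max ≈ 9.294 μm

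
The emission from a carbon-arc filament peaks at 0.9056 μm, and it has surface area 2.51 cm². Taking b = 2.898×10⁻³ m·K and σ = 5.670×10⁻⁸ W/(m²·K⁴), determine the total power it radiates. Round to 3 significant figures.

P ≈ 1.49×10³ W

Wien's law: T = b/λ_max = 2.898×10⁻³/9.056×10⁻⁷ = 3200.09 K.
Area A = 2.51 cm² = 2.51×10⁻⁴ m².
Then P = σAT⁴ = 5.670×10⁻⁸×2.51×10⁻⁴×(3200.09)⁴ = 1.49×10³ W.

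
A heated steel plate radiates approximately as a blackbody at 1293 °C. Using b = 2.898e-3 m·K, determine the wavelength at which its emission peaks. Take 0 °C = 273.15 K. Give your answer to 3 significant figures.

T = 1293 °C + 273.15 = 1566.15 K.
Wien's displacement law: λ_max = b/T = (2.898×10⁻³ m·K)/(1566.15 K) = 1.850×10⁻⁶ m.
That is 1.85 μm, in the infrared range.

λ_max ≈ 1.85 μm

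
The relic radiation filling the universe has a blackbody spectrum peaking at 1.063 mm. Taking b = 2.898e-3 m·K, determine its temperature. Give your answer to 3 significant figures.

Wien's law gives T = b/λ_max = (2.898×10⁻³ m·K)/(1.063×10⁻³ m) = 2.73 K.

T ≈ 2.73 K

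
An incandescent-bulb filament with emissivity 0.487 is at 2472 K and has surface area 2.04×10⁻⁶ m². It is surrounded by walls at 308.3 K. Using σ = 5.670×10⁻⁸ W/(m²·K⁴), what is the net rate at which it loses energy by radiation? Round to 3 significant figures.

Net loss ≈ 2.10 W

Area A = 2.04×10⁻⁶ m².
Net radiated power P_net = εσA(T⁴ − T₀⁴) = 0.487×5.670×10⁻⁸×2.04×10⁻⁶×(2472⁴ − 308.3⁴).
T⁴ − T₀⁴ = 3.73417×10¹³ − 9.03429×10⁹ = 3.73327×10¹³ K⁴, so P_net = 2.10 W.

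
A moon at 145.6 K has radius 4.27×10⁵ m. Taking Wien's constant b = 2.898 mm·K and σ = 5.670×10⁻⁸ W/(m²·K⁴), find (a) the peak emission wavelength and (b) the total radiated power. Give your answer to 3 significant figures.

λ_max ≈ 19.9 μm; P ≈ 5.84×10¹³ W

(a) λ_max = b/T = 2.898×10⁻³/145.6 = 1.990×10⁻⁵ m = 19.9 μm.
Surface area A = 4πR² = 4π(4.27×10⁵ m)² = 2.29121×10¹² m².
(b) P = σAT⁴ = 5.670×10⁻⁸×2.29121×10¹²×(145.6)⁴ = 5.84×10¹³ W.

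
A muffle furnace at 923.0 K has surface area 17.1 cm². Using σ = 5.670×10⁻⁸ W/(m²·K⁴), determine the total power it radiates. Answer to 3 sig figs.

P ≈ 70.4 W

Area A = 17.1 cm² = 1.71×10⁻³ m².
P = σAT⁴ = 5.670×10⁻⁸ × 1.71×10⁻³ × (923.0)⁴ = 70.4 W.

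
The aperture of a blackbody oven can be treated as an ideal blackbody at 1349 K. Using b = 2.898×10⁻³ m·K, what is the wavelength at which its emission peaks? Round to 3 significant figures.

λ_max ≈ 2.15×10³ nm

Wien's displacement law: λ_max = b/T = (2.898×10⁻³ m·K)/(1349 K) = 2.148×10⁻⁶ m.
That is 2.15×10³ nm, in the infrared range.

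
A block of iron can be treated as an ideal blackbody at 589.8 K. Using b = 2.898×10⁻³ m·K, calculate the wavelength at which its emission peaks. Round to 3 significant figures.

Wien's displacement law: λ_max = b/T = (2.898×10⁻³ m·K)/(589.8 K) = 4.914×10⁻⁶ m.
That is 4.91 μm, in the infrared range.

λ_max ≈ 4.91 μm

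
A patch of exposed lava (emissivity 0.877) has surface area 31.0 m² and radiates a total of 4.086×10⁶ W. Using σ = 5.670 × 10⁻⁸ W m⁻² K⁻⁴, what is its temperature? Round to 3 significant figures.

Area A = 31.0 m².
P = εσAT⁴ ⇒ T = (P/(εσA))^(1/4) = (4.086×10⁶/(0.877×5.670×10⁻⁸×31.0))^(1/4) = 1.28×10³ K.

T ≈ 1.28×10³ K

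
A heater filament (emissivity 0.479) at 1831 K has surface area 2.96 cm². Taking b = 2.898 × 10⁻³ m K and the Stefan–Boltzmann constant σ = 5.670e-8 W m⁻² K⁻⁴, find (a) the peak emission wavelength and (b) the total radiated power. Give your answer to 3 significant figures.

(a) λ_max = b/T = 2.898×10⁻³/1831 = 1.583×10⁻⁶ m = 1.58 μm.
Area A = 2.96 cm² = 2.96×10⁻⁴ m².
(b) P = εσAT⁴ = 0.479×5.670×10⁻⁸×2.96×10⁻⁴×(1831)⁴ = 90.4 W.

λ_max ≈ 1.58 μm; P ≈ 90.4 W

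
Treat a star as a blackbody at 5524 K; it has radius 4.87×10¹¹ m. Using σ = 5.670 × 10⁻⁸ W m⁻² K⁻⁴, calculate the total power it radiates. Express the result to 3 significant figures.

P ≈ 1.57×10³² W

Surface area A = 4πR² = 4π(4.87×10¹¹ m)² = 2.98035×10²⁴ m².
P = σAT⁴ = 5.670×10⁻⁸ × 2.98035×10²⁴ × (5524)⁴ = 1.57×10³² W.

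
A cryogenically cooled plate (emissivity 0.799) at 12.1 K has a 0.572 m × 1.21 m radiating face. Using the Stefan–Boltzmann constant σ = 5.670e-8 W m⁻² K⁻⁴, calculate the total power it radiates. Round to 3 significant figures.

P ≈ 6.72×10⁻⁴ W

Area A = 0.572 × 1.21 = 0.69212 m².
P = εσAT⁴ = 0.799 × 5.670×10⁻⁸ × 0.69212 × (12.1)⁴ = 6.72×10⁻⁴ W.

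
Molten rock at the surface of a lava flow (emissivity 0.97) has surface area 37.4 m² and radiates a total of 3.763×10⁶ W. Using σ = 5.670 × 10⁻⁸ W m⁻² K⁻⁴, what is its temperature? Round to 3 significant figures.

T ≈ 1.16×10³ K

Area A = 37.4 m².
P = εσAT⁴ ⇒ T = (P/(εσA))^(1/4) = (3.763×10⁶/(0.97×5.670×10⁻⁸×37.4))^(1/4) = 1.16×10³ K.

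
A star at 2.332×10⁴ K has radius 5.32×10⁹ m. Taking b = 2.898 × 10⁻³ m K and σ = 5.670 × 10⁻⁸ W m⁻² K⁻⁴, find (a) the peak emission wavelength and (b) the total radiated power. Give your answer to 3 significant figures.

(a) λ_max = b/T = 2.898×10⁻³/2.332×10⁴ = 1.243×10⁻⁷ m = 124 nm.
Surface area A = 4πR² = 4π(5.32×10⁹ m)² = 3.55658×10²⁰ m².
(b) P = σAT⁴ = 5.670×10⁻⁸×3.55658×10²⁰×(2.332×10⁴)⁴ = 5.96×10³⁰ W.

λ_max ≈ 124 nm; P ≈ 5.96×10³⁰ W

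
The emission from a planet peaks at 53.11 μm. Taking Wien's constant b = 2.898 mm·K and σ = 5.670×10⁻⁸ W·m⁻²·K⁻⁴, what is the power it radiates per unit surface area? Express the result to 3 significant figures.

I ≈ 0.503 W/m²

Wien's law: T = b/λ_max = 2.898×10⁻³/5.311×10⁻⁵ = 54.5660 K.
Then I = σT⁴ = 5.670×10⁻⁸×(54.5660)⁴ = 0.503 W/m².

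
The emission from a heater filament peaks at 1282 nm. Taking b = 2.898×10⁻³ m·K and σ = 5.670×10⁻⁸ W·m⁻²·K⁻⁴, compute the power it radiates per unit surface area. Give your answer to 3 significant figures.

I ≈ 1.48×10⁶ W/m²

Wien's law: T = b/λ_max = 2.898×10⁻³/1.282×10⁻⁶ = 2260.53 K.
Then I = σT⁴ = 5.670×10⁻⁸×(2260.53)⁴ = 1.48×10⁶ W/m².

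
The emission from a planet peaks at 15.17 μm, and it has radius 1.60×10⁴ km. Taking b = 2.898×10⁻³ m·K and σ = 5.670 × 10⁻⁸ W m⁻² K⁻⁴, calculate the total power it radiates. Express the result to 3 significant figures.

P ≈ 2.43×10¹⁷ W

Wien's law: T = b/λ_max = 2.898×10⁻³/1.517×10⁻⁵ = 191.035 K.
Surface area A = 4πR² = 4π(1.60×10⁷ m)² = 3.21699×10¹⁵ m².
Then P = σAT⁴ = 5.670×10⁻⁸×3.21699×10¹⁵×(191.035)⁴ = 2.43×10¹⁷ W.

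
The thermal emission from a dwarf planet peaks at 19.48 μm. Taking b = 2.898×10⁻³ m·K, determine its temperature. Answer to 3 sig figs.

Wien's law gives T = b/λ_max = (2.898×10⁻³ m·K)/(1.948×10⁻⁵ m) = 149 K.

T ≈ 149 K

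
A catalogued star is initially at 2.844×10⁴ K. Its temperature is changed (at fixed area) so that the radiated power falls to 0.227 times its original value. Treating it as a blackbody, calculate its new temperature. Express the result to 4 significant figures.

T₂ ≈ 1.963×10⁴ K

P ∝ T⁴, so T₂/T₁ = (P₂/P₁)^(1/4) = (0.227)^(1/4) = 0.690250.
T₂ = 2.844×10⁴ × 0.690250 = 1.963×10⁴ K.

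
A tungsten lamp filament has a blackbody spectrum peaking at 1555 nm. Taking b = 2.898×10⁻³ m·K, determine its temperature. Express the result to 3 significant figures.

Wien's law gives T = b/λ_max = (2.898×10⁻³ m·K)/(1.555×10⁻⁶ m) = 1.86×10³ K.

T ≈ 1.86×10³ K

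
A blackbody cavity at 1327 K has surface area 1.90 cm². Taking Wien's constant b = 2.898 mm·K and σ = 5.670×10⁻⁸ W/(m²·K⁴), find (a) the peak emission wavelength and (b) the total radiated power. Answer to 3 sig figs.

(a) λ_max = b/T = 2.898×10⁻³/1327 = 2.184×10⁻⁶ m = 2.18×10³ nm.
Area A = 1.90 cm² = 1.90×10⁻⁴ m².
(b) P = σAT⁴ = 5.670×10⁻⁸×1.90×10⁻⁴×(1327)⁴ = 33.4 W.

λ_max ≈ 2.18×10³ nm; P ≈ 33.4 W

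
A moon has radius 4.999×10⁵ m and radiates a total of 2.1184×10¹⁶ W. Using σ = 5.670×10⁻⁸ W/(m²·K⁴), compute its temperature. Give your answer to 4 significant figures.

T ≈ 587.3 K

Surface area A = 4πR² = 4π(4.999×10⁵ m)² = 3.14034×10¹² m².
P = σAT⁴ ⇒ T = (P/(σA))^(1/4) = (2.1184×10¹⁶/(5.670×10⁻⁸×3.14034×10¹²))^(1/4) = 587.3 K.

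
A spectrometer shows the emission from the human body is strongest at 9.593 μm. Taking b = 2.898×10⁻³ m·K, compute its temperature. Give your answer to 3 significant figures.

T ≈ 302 K

Wien's law gives T = b/λ_max = (2.898×10⁻³ m·K)/(9.593×10⁻⁶ m) = 302 K.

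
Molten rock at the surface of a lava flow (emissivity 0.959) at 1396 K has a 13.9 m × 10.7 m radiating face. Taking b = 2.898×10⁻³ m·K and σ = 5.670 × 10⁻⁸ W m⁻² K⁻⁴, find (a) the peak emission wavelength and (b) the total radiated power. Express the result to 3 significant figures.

(a) λ_max = b/T = 2.898×10⁻³/1396 = 2.076×10⁻⁶ m = 2.08 μm.
Area A = 13.9 × 10.7 = 148.73 m².
(b) P = εσAT⁴ = 0.959×5.670×10⁻⁸×148.73×(1396)⁴ = 3.07×10⁷ W.

λ_max ≈ 2.08 μm; P ≈ 3.07×10⁷ W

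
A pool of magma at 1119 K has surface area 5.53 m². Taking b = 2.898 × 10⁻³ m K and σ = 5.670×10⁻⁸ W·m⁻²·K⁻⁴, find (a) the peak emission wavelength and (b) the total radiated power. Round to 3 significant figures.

λ_max ≈ 2.59 μm; P ≈ 4.92×10⁵ W

(a) λ_max = b/T = 2.898×10⁻³/1119 = 2.590×10⁻⁶ m = 2.59 μm.
Area A = 5.53 m².
(b) P = σAT⁴ = 5.670×10⁻⁸×5.53×(1119)⁴ = 4.92×10⁵ W.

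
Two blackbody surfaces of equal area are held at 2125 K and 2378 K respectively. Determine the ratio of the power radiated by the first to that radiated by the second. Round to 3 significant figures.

P₁/P₂ ≈ 0.638

With equal areas, P₁/P₂ = (T₁/T₂)⁴ = (2125/2378)⁴ = 0.638.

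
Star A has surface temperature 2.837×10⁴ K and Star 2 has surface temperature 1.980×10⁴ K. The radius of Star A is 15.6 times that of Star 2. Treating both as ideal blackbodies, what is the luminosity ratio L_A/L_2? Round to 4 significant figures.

L ∝ R²T⁴, so L_A/L_2 = (R_A/R_2)²(T_A/T_2)⁴ = (15.6)² × (2.837×10⁴/1.980×10⁴)⁴ = 243.36 × 4.21480 = 1026.

L_A/L_2 ≈ 1026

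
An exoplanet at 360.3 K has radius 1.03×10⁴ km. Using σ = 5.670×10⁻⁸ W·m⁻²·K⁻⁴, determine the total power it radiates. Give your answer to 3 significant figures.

Surface area A = 4πR² = 4π(1.03×10⁷ m)² = 1.33317×10¹⁵ m².
P = σAT⁴ = 5.670×10⁻⁸ × 1.33317×10¹⁵ × (360.3)⁴ = 1.27×10¹⁸ W.

P ≈ 1.27×10¹⁸ W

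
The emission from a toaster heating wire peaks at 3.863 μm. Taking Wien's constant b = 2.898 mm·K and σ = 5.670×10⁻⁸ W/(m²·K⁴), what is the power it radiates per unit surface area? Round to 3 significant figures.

I ≈ 1.80×10⁴ W/m²

Wien's law: T = b/λ_max = 2.898×10⁻³/3.863×10⁻⁶ = 750.194 K.
Then I = σT⁴ = 5.670×10⁻⁸×(750.194)⁴ = 1.80×10⁴ W/m².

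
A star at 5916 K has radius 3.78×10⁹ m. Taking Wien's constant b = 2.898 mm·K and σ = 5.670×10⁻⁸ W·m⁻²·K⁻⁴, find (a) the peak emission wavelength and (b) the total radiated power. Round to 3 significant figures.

(a) λ_max = b/T = 2.898×10⁻³/5916 = 4.899×10⁻⁷ m = 490 nm.
Surface area A = 4πR² = 4π(3.78×10⁹ m)² = 1.79553×10²⁰ m².
(b) P = σAT⁴ = 5.670×10⁻⁸×1.79553×10²⁰×(5916)⁴ = 1.25×10²⁸ W.

λ_max ≈ 490 nm; P ≈ 1.25×10²⁸ W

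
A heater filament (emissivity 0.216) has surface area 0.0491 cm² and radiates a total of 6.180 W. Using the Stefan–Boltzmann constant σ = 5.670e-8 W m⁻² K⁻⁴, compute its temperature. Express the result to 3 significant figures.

T ≈ 3.18×10³ K

Area A = 0.0491 cm² = 4.91×10⁻⁶ m².
P = εσAT⁴ ⇒ T = (P/(εσA))^(1/4) = (6.180/(0.216×5.670×10⁻⁸×4.91×10⁻⁶))^(1/4) = 3.18×10³ K.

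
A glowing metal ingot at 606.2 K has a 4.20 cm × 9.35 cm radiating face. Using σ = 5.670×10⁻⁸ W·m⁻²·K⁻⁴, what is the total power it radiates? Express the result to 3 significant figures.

Area A = 0.0420 × 0.0935 = 3.927×10⁻³ m².
P = σAT⁴ = 5.670×10⁻⁸ × 3.927×10⁻³ × (606.2)⁴ = 30.1 W.

P ≈ 30.1 W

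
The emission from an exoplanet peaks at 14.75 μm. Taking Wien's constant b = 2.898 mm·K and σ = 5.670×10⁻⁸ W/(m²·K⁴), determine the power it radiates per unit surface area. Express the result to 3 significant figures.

Wien's law: T = b/λ_max = 2.898×10⁻³/1.475×10⁻⁵ = 196.475 K.
Then I = σT⁴ = 5.670×10⁻⁸×(196.475)⁴ = 84.5 W/m².

I ≈ 84.5 W/m²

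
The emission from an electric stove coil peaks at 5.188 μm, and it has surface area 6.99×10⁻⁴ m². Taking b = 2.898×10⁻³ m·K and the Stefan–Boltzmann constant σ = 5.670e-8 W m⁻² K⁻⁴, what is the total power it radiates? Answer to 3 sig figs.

P ≈ 3.86 W

Wien's law: T = b/λ_max = 2.898×10⁻³/5.188×10⁻⁶ = 558.597 K.
Area A = 6.99×10⁻⁴ m².
Then P = σAT⁴ = 5.670×10⁻⁸×6.99×10⁻⁴×(558.597)⁴ = 3.86 W.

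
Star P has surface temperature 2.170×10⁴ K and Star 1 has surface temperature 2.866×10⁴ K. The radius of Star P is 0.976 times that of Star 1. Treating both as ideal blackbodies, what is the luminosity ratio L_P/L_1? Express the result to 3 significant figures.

L_P/L_1 ≈ 0.313

L ∝ R²T⁴, so L_P/L_1 = (R_P/R_1)²(T_P/T_1)⁴ = (0.976)² × (2.170×10⁴/2.866×10⁴)⁴ = 0.952576 × 0.328650 = 0.313.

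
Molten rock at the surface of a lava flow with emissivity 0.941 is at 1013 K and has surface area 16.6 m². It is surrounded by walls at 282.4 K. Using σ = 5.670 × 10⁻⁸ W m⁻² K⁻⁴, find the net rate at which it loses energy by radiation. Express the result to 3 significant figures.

Area A = 16.6 m².
Net radiated power P_net = εσA(T⁴ − T₀⁴) = 0.941×5.670×10⁻⁸×16.6×(1013⁴ − 282.4⁴).
T⁴ − T₀⁴ = 1.05302×10¹² − 6.36002×10⁹ = 1.04666×10¹² K⁴, so P_net = 9.27×10⁵ W.

Net loss ≈ 9.27×10⁵ W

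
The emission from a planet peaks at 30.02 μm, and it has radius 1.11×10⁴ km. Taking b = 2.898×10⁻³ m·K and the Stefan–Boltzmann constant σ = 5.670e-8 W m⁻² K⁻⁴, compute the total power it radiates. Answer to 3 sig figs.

Wien's law: T = b/λ_max = 2.898×10⁻³/3.002×10⁻⁵ = 96.5356 K.
Surface area A = 4πR² = 4π(1.11×10⁷ m)² = 1.54830×10¹⁵ m².
Then P = σAT⁴ = 5.670×10⁻⁸×1.54830×10¹⁵×(96.5356)⁴ = 7.62×10¹⁵ W.

P ≈ 7.62×10¹⁵ W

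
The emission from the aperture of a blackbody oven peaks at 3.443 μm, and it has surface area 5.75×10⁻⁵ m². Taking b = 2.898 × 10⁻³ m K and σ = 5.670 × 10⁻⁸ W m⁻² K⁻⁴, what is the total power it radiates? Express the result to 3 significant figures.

Wien's law: T = b/λ_max = 2.898×10⁻³/3.443×10⁻⁶ = 841.708 K.
Area A = 5.75×10⁻⁵ m².
Then P = σAT⁴ = 5.670×10⁻⁸×5.75×10⁻⁵×(841.708)⁴ = 1.64 W.

P ≈ 1.64 W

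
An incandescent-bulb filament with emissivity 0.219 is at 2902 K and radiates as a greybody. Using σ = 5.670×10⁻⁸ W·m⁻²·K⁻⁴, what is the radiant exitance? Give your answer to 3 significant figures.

Stefan–Boltzmann: I = εσT⁴ = 0.219 × 5.670×10⁻⁸ × (2902)⁴ = 8.81×10⁵ W/m².

I ≈ 8.81×10⁵ W/m²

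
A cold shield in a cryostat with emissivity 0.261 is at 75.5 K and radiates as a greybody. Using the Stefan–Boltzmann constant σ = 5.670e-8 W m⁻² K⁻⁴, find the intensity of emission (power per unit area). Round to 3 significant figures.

Stefan–Boltzmann: I = εσT⁴ = 0.261 × 5.670×10⁻⁸ × (75.5)⁴ = 0.481 W/m².

I ≈ 0.481 W/m²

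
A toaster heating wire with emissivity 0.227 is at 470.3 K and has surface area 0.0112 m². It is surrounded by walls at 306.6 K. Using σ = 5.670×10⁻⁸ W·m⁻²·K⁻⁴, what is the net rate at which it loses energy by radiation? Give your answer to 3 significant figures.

Net loss ≈ 5.78 W

Area A = 0.0112 m².
Net radiated power P_net = εσA(T⁴ − T₀⁴) = 0.227×5.670×10⁻⁸×0.0112×(470.3⁴ − 306.6⁴).
T⁴ − T₀⁴ = 4.89215×10¹⁰ − 8.83667×10⁹ = 4.00848×10¹⁰ K⁴, so P_net = 5.78 W.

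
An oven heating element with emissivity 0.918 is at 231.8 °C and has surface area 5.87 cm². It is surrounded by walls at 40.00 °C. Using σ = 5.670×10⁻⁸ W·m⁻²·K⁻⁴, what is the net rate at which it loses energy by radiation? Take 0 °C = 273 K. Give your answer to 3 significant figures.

Net loss ≈ 1.69 W

T = 231.8 °C + 273 = 504.8 K.
Surroundings: T = 40.00 °C + 273 = 313.00 K.
Area A = 5.87 cm² = 5.87×10⁻⁴ m².
Net radiated power P_net = εσA(T⁴ − T₀⁴) = 0.918×5.670×10⁻⁸×5.87×10⁻⁴×(504.8⁴ − 313.00⁴).
T⁴ − T₀⁴ = 6.49348×10¹⁰ − 9.59792×10⁹ = 5.53369×10¹⁰ K⁴, so P_net = 1.69 W.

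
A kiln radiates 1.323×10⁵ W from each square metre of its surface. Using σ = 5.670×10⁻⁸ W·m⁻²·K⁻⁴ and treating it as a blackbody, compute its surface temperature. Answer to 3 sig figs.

I = σT⁴, so T = (I/σ)^(1/4) = (1.323×10⁵/(5.670×10⁻⁸))^(1/4) = 1.24×10³ K.

T ≈ 1.24×10³ K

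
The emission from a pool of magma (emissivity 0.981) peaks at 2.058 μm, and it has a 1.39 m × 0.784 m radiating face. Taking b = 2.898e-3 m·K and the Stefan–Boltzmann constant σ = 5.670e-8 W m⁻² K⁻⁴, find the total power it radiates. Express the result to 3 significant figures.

P ≈ 2.38×10⁵ W

Wien's law: T = b/λ_max = 2.898×10⁻³/2.058×10⁻⁶ = 1408.16 K.
Area A = 1.39 × 0.784 = 1.08976 m².
Then P = εσAT⁴ = 0.981×5.670×10⁻⁸×1.08976×(1408.16)⁴ = 2.38×10⁵ W.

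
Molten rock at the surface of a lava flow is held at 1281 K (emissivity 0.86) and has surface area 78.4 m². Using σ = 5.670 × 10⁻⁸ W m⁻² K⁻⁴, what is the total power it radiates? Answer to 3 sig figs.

Area A = 78.4 m².
P = εσAT⁴ = 0.86 × 5.670×10⁻⁸ × 78.4 × (1281)⁴ = 1.03×10⁷ W.

P ≈ 1.03×10⁷ W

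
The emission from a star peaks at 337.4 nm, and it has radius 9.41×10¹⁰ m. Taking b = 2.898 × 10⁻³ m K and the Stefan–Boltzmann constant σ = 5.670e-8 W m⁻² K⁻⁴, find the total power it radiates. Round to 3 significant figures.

Wien's law: T = b/λ_max = 2.898×10⁻³/3.374×10⁻⁷ = 8589.21 K.
Surface area A = 4πR² = 4π(9.41×10¹⁰ m)² = 1.11273×10²³ m².
Then P = σAT⁴ = 5.670×10⁻⁸×1.11273×10²³×(8589.21)⁴ = 3.43×10³¹ W.

P ≈ 3.43×10³¹ W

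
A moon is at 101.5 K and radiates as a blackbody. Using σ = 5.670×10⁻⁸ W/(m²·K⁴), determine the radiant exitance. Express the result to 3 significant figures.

Stefan–Boltzmann: I = σT⁴ = 5.670×10⁻⁸ × (101.5)⁴ = 6.02 W/m².

I ≈ 6.02 W/m²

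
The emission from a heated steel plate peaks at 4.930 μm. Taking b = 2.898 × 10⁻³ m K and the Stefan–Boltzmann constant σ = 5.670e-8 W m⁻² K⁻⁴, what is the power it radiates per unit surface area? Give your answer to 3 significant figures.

Wien's law: T = b/λ_max = 2.898×10⁻³/4.930×10⁻⁶ = 587.830 K.
Then I = σT⁴ = 5.670×10⁻⁸×(587.830)⁴ = 6.77×10³ W/m².

I ≈ 6.77×10³ W/m²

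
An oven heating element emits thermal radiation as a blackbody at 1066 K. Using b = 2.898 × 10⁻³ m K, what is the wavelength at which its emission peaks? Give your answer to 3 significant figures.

Wien's displacement law: λ_max = b/T = (2.898×10⁻³ m·K)/(1066 K) = 2.719×10⁻⁶ m.
That is 2.72×10³ nm, in the infrared range.

λ_max ≈ 2.72×10³ nm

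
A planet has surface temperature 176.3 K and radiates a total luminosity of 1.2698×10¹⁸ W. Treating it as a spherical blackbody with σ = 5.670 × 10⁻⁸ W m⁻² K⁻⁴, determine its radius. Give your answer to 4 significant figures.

R ≈ 4.295×10⁷ m

L = 4πR²σT⁴ ⇒ R = √(L/(4πσT⁴)).
σT⁴ = 54.7763 W/m², so R = √(1.2698×10¹⁸/(4π×54.7763)) = 4.295×10⁷ m.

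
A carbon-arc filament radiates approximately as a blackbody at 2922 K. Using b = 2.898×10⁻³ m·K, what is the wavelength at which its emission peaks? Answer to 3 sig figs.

λ_max ≈ 0.992 μm

Wien's displacement law: λ_max = b/T = (2.898×10⁻³ m·K)/(2922 K) = 9.918×10⁻⁷ m.
That is 0.992 μm, in the infrared range.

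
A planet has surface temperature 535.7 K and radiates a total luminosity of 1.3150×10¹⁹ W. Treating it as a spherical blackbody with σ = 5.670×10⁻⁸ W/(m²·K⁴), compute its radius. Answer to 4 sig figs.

R ≈ 1.497×10⁷ m

L = 4πR²σT⁴ ⇒ R = √(L/(4πσT⁴)).
σT⁴ = 4669.49 W/m², so R = √(1.3150×10¹⁹/(4π×4669.49)) = 1.497×10⁷ m.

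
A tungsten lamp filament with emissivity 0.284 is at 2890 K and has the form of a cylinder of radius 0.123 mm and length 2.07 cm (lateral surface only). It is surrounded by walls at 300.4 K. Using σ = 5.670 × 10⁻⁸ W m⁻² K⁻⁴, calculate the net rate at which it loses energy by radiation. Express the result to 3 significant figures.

Net loss ≈ 18.0 W

Lateral area A = 2πrL = 2π×1.23×10⁻⁴×0.0207 = 1.59976×10⁻⁵ m².
Net radiated power P_net = εσA(T⁴ − T₀⁴) = 0.284×5.670×10⁻⁸×1.59976×10⁻⁵×(2890⁴ − 300.4⁴).
T⁴ − T₀⁴ = 6.97576×10¹³ − 8.14329×10⁹ = 6.97495×10¹³ K⁴, so P_net = 18.0 W.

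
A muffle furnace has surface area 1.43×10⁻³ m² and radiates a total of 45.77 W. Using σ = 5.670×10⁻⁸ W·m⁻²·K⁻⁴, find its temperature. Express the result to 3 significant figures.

Area A = 1.43×10⁻³ m².
P = σAT⁴ ⇒ T = (P/(σA))^(1/4) = (45.77/(5.670×10⁻⁸×1.43×10⁻³))^(1/4) = 867 K.

T ≈ 867 K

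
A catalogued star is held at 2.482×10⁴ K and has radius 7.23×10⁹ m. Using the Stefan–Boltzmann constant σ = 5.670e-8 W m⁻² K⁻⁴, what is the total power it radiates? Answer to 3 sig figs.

Surface area A = 4πR² = 4π(7.23×10⁹ m)² = 6.56881×10²⁰ m².
P = σAT⁴ = 5.670×10⁻⁸ × 6.56881×10²⁰ × (2.482×10⁴)⁴ = 1.41×10³¹ W.

P ≈ 1.41×10³¹ W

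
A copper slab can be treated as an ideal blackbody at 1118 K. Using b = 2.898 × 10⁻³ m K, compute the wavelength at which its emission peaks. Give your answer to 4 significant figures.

Wien's displacement law: λ_max = b/T = (2.898×10⁻³ m·K)/(1118 K) = 2.5921×10⁻⁶ m.
That is 2.592 μm, in the infrared range.

λ_max ≈ 2.592 μm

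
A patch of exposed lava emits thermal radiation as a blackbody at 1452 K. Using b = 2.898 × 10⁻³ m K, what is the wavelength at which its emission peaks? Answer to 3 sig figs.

Wien's displacement law: λ_max = b/T = (2.898×10⁻³ m·K)/(1452 K) = 1.996×10⁻⁶ m.
That is 2.00 μm, in the infrared range.

λ_max ≈ 2.00 μm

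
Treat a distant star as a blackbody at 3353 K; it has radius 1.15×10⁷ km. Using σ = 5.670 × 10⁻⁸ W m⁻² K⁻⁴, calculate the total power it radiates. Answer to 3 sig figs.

Surface area A = 4πR² = 4π(1.15×10¹⁰ m)² = 1.66190×10²¹ m².
P = σAT⁴ = 5.670×10⁻⁸ × 1.66190×10²¹ × (3353)⁴ = 1.19×10²⁸ W.

P ≈ 1.19×10²⁸ W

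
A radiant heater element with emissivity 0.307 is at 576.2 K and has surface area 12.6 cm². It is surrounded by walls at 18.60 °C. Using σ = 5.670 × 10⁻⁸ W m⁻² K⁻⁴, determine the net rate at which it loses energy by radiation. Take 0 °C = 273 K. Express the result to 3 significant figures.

Surroundings: T = 18.60 °C + 273 = 291.60 K.
Area A = 12.6 cm² = 1.26×10⁻³ m².
Net radiated power P_net = εσA(T⁴ − T₀⁴) = 0.307×5.670×10⁻⁸×1.26×10⁻³×(576.2⁴ − 291.60⁴).
T⁴ − T₀⁴ = 1.10228×10¹¹ − 7.23020×10⁹ = 1.02998×10¹¹ K⁴, so P_net = 2.26 W.

Net loss ≈ 2.26 W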